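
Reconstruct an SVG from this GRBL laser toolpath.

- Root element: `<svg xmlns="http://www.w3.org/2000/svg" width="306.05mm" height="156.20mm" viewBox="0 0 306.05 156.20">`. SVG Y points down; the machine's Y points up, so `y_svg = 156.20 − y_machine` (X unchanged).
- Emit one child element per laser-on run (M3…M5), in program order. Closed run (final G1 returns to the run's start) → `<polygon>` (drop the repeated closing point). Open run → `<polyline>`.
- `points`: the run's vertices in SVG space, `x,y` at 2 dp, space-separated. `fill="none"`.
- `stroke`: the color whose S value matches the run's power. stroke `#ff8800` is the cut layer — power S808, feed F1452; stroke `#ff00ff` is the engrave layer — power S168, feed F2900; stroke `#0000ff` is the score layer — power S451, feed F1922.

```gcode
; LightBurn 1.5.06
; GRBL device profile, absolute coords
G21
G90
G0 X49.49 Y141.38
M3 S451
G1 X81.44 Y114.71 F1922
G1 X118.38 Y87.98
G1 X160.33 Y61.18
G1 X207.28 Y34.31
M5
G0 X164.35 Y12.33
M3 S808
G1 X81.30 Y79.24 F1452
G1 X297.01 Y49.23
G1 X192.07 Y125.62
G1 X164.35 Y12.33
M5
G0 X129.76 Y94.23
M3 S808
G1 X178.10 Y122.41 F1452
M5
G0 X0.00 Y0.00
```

y_svg = 156.20 − y_m.

[1] S451→`#0000ff` (score); open run; points: 49.49,14.82 81.44,41.49 118.38,68.22 160.33,95.02 207.28,121.89

[2] S808→`#ff8800` (cut); closed run; points: 164.35,143.87 81.30,76.96 297.01,106.97 192.07,30.58

[3] S808→`#ff8800` (cut); open run; points: 129.76,61.97 178.10,33.79

<svg xmlns="http://www.w3.org/2000/svg" width="306.05mm" height="156.20mm" viewBox="0 0 306.05 156.20">
  <polyline points="49.49,14.82 81.44,41.49 118.38,68.22 160.33,95.02 207.28,121.89" fill="none" stroke="#0000ff"/>
  <polygon points="164.35,143.87 81.30,76.96 297.01,106.97 192.07,30.58" fill="none" stroke="#ff8800"/>
  <polyline points="129.76,61.97 178.10,33.79" fill="none" stroke="#ff8800"/>
</svg>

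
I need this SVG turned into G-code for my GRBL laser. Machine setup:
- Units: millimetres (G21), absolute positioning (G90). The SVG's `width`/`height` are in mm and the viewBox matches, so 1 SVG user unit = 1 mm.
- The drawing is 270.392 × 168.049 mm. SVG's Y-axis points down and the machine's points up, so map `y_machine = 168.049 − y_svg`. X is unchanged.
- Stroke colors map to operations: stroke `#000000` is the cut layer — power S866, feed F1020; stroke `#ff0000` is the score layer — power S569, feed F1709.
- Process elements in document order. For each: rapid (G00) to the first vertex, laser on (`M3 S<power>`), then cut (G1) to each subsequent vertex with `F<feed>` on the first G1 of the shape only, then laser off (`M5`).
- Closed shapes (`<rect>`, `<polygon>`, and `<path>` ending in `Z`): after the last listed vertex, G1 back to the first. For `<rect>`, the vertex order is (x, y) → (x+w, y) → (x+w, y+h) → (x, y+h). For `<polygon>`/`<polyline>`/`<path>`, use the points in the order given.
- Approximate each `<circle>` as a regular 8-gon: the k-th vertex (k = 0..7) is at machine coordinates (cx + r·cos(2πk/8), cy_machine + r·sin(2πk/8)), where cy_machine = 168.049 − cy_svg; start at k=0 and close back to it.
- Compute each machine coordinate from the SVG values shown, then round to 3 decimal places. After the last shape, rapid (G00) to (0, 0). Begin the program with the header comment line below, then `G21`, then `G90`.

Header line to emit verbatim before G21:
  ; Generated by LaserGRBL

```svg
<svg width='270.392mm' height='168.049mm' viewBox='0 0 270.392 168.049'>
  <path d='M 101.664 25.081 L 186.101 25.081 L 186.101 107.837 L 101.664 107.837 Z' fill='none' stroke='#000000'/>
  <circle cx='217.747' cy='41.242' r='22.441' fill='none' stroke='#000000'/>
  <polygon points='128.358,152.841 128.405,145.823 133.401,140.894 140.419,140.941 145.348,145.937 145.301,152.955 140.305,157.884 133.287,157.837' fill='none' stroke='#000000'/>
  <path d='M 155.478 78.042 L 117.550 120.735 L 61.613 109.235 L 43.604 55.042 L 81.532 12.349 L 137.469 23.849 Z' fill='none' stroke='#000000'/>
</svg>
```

; Generated by LaserGRBL
G21
G90
G00 X101.664 Y142.968
M3 S866
G1 X186.101 Y142.968 F1020
G1 X186.101 Y60.212
G1 X101.664 Y60.212
G1 X101.664 Y142.968
M5
G00 X240.188 Y126.807
M3 S866
G1 X233.615 Y142.675 F1020
G1 X217.747 Y149.248
G1 X201.879 Y142.675
G1 X195.306 Y126.807
G1 X201.879 Y110.939
G1 X217.747 Y104.366
G1 X233.615 Y110.939
G1 X240.188 Y126.807
M5
G00 X128.358 Y15.208
M3 S866
G1 X128.405 Y22.226 F1020
G1 X133.401 Y27.155
G1 X140.419 Y27.108
G1 X145.348 Y22.112
G1 X145.301 Y15.094
G1 X140.305 Y10.165
G1 X133.287 Y10.212
G1 X128.358 Y15.208
M5
G00 X155.478 Y90.007
M3 S866
G1 X117.550 Y47.314 F1020
G1 X61.613 Y58.814
G1 X43.604 Y113.007
G1 X81.532 Y155.700
G1 X137.469 Y144.200
G1 X155.478 Y90.007
M5
G00 X0.000 Y0.000

viewBox `0 0 270.392 168.049` with mm width/height → 1 unit = 1 mm. Flip: y_m = 168.049 − y_svg.

**Shape 1** — `<path>` rectangle, stroke `#000000` → cut (S866, F1020). Machine vertices: (101.664,142.968) → (186.101,142.968) → (186.101,60.212) → (101.664,60.212) → (101.664,142.968). Closed: final G1 returns to the first vertex.

**Shape 2** — `<circle>` circle, stroke `#000000` → cut (S866, F1020). Machine vertices: (240.188,126.807) → (233.615,142.675) → (217.747,149.248) → (201.879,142.675) → (195.306,126.807) → (201.879,110.939) → (217.747,104.366) → (233.615,110.939) → (240.188,126.807). Closed: final G1 returns to the first vertex.

**Shape 3** — `<polygon>` regular polygon, stroke `#000000` → cut (S866, F1020). Machine vertices: (128.358,15.208) → (128.405,22.226) → (133.401,27.155) → (140.419,27.108) → (145.348,22.112) → (145.301,15.094) → (140.305,10.165) → (133.287,10.212) → (128.358,15.208). Closed: final G1 returns to the first vertex.

**Shape 4** — `<path>` regular polygon, stroke `#000000` → cut (S866, F1020). Machine vertices: (155.478,90.007) → (117.550,47.314) → (61.613,58.814) → (43.604,113.007) → (81.532,155.700) → (137.469,144.200) → (155.478,90.007). Closed: final G1 returns to the first vertex.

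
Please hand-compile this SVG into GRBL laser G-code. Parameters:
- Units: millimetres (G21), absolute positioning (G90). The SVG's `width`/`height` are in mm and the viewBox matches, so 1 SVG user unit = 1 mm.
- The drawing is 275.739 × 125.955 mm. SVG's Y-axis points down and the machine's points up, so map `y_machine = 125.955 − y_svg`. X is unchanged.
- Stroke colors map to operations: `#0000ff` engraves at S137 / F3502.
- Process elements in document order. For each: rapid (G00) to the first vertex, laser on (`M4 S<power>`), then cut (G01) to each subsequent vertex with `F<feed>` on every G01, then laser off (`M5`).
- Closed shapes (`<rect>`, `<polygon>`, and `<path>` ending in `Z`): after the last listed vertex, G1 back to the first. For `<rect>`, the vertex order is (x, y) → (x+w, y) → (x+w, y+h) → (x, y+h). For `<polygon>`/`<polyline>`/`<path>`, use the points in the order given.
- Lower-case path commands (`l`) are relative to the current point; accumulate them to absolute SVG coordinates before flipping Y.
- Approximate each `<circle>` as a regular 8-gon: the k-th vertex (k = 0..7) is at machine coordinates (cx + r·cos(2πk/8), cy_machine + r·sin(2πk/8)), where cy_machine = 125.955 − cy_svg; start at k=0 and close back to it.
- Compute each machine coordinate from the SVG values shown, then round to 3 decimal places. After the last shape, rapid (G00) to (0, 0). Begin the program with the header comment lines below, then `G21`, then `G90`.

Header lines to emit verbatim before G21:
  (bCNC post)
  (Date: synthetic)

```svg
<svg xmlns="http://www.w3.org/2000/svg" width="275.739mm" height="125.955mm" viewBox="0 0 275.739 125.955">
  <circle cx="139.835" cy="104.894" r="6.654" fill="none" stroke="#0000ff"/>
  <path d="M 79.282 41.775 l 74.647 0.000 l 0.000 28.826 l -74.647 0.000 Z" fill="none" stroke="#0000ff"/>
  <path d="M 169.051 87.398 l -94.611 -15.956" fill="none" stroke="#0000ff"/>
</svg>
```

(bCNC post)
(Date: synthetic)
G21
G90
G00 X146.489 Y21.061
M4 S137
G01 X144.540 Y25.766 F3502
G01 X139.835 Y27.715 F3502
G01 X135.130 Y25.766 F3502
G01 X133.181 Y21.061 F3502
G01 X135.130 Y16.356 F3502
G01 X139.835 Y14.407 F3502
G01 X144.540 Y16.356 F3502
G01 X146.489 Y21.061 F3502
M5
G00 X79.282 Y84.180
M4 S137
G01 X153.929 Y84.180 F3502
G01 X153.929 Y55.354 F3502
G01 X79.282 Y55.354 F3502
G01 X79.282 Y84.180 F3502
M5
G00 X169.051 Y38.557
M4 S137
G01 X74.440 Y54.513 F3502
M5
G00 X0.000 Y0.000

Since the viewBox matches the mm dimensions, user units are millimetres directly. The only transform is the Y-flip y_m = 125.955 − y_svg.

Shape 1 is a circle drawn with `<circle>`. Its stroke #0000ff means engrave at S137, F3502. After flipping Y the toolpath is (146.489,21.061) → (144.540,25.766) → (139.835,27.715) → (135.130,25.766) → (133.181,21.061) → (135.130,16.356) → (139.835,14.407) → (144.540,16.356) → (146.489,21.061), returning to the start.

Shape 2 is a rectangle drawn with `<path>`. Its stroke #0000ff means engrave at S137, F3502. After flipping Y the toolpath is (79.282,84.180) → (153.929,84.180) → (153.929,55.354) → (79.282,55.354) → (79.282,84.180), returning to the start.

Shape 3 is a line segment drawn with `<path>`. Its stroke #0000ff means engrave at S137, F3502. After flipping Y the toolpath is (169.051,38.557) → (74.440,54.513).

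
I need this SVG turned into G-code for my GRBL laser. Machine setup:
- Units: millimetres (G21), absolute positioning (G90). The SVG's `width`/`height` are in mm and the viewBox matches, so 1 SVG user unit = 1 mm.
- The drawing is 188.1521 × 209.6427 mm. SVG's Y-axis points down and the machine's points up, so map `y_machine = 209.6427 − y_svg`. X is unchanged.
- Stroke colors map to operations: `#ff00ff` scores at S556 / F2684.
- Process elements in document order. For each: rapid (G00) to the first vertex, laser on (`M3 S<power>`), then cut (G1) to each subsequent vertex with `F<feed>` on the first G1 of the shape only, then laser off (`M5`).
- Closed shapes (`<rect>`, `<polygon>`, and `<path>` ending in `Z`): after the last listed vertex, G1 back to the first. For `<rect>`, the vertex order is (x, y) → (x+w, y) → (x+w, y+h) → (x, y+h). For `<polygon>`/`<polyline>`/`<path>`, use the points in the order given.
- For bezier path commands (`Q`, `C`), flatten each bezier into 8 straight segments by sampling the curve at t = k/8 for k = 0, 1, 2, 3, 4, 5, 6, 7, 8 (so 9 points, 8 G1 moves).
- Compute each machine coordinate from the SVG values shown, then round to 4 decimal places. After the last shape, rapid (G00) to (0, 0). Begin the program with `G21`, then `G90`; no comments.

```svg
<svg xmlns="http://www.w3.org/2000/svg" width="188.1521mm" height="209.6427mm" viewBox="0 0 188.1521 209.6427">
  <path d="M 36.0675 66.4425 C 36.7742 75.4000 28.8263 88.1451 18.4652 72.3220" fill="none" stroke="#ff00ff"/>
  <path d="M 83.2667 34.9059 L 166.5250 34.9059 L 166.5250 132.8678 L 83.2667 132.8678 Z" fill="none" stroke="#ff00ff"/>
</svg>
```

G21
G90
G00 X36.0675 Y143.2002
M3 S556
G1 X35.9390 Y139.7268 F2684
G1 X35.0723 Y136.2775
G1 X33.5405 Y133.2314
G1 X31.4168 Y130.9677
G1 X28.7742 Y129.8657
G1 X25.6860 Y130.3044
G1 X22.2253 Y132.6630
G1 X18.4652 Y137.3207
M5
G00 X83.2667 Y174.7368
M3 S556
G1 X166.5250 Y174.7368 F2684
G1 X166.5250 Y76.7749
G1 X83.2667 Y76.7749
G1 X83.2667 Y174.7368
M5
G00 X0.0000 Y0.0000

viewBox `0 0 188.1521 209.6427` with mm width/height → 1 unit = 1 mm. Flip: y_m = 209.6427 − y_svg.

**Shape 1** — `<path>` cubic bezier, stroke `#ff00ff` → score (S556, F2684). Control points (SVG): P0=(36.0675,66.4425), P1=(36.7742,75.4000), P2=(28.8263,88.1451), P3=(18.4652,72.3220); sampled at t=k/8. Machine vertices: (36.0675,143.2002) → (35.9390,139.7268) → (35.0723,136.2775) → (33.5405,133.2314) → (31.4168,130.9677) → (28.7742,129.8657) → (25.6860,130.3044) → (22.2253,132.6630) → (18.4652,137.3207). Open path.

**Shape 2** — `<path>` rectangle, stroke `#ff00ff` → score (S556, F2684). Machine vertices: (83.2667,174.7368) → (166.5250,174.7368) → (166.5250,76.7749) → (83.2667,76.7749) → (83.2667,174.7368). Closed: final G1 returns to the first vertex.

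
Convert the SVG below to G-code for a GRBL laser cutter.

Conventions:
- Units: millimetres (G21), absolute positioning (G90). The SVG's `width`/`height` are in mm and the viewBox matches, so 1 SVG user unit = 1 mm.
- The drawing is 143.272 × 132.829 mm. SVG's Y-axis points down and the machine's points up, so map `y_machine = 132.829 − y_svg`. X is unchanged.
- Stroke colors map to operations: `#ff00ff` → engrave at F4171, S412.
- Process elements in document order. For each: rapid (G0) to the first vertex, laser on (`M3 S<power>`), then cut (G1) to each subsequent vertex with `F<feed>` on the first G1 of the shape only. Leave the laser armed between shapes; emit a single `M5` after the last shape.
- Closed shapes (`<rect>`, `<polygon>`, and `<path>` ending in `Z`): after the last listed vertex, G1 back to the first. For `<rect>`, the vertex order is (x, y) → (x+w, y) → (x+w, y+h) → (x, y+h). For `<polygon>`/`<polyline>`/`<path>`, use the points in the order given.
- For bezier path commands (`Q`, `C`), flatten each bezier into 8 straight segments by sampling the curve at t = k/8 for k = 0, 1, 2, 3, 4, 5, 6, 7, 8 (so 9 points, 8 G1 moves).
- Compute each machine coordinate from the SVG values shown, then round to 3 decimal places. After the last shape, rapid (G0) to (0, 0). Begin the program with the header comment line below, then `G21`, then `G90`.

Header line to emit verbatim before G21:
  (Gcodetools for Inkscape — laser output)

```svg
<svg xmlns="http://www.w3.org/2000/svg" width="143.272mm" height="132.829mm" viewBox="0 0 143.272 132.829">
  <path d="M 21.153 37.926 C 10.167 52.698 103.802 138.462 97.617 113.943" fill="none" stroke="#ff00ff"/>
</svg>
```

1 u = 1 mm; y_m = 132.829 − y.

[1] `<path>` cubic bezier, #ff00ff→engrave S412 F4171: (21.153,94.903) → (21.538,86.390) → (29.336,73.345) → (42.150,57.894) → (57.585,42.160) → (73.245,28.268) → (86.734,18.342) → (95.657,14.507) → (97.617,18.886)

(Gcodetools for Inkscape — laser output)
G21
G90
G0 X21.153 Y94.903
M3 S412
G1 X21.538 Y86.390 F4171
G1 X29.336 Y73.345
G1 X42.150 Y57.894
G1 X57.585 Y42.160
G1 X73.245 Y28.268
G1 X86.734 Y18.342
G1 X95.657 Y14.507
G1 X97.617 Y18.886
M5
G0 X0.000 Y0.000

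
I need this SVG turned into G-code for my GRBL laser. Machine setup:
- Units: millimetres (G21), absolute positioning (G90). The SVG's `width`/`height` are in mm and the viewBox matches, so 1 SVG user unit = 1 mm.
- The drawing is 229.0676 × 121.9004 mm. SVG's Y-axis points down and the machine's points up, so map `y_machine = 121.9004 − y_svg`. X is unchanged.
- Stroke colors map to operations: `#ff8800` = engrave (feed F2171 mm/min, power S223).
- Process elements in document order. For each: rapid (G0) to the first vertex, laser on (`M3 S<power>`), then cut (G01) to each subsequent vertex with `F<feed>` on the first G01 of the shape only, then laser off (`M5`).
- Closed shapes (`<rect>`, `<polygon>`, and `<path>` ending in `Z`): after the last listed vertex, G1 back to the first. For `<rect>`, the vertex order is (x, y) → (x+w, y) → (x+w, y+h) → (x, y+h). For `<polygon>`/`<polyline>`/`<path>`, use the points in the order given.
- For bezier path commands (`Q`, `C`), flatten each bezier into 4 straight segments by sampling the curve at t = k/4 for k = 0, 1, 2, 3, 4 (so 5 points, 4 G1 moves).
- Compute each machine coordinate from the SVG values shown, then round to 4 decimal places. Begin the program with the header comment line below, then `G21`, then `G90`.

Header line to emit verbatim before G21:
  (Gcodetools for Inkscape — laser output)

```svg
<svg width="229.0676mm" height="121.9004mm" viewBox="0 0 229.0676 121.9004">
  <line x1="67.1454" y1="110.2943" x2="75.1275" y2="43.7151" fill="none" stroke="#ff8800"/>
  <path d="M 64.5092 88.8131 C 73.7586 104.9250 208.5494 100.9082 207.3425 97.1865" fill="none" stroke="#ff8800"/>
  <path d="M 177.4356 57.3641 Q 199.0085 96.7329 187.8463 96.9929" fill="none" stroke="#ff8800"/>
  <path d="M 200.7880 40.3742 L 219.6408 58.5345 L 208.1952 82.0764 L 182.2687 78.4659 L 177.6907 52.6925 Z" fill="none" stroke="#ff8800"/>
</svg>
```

(Gcodetools for Inkscape — laser output)
G21
G90
G0 X67.1454 Y11.6061
M3 S223
G01 X75.1275 Y78.1853 F2171
M5
G0 X64.5092 Y33.0873
M3 S223
G01 X90.8987 Y24.4584 F2171
G01 X139.8470 Y21.4630
G01 X186.8347 Y22.1864
G01 X207.3425 Y24.7139
M5
G0 X177.4356 Y64.5363
M3 S223
G01 X186.1761 Y47.2962 F2171
G01 X190.8247 Y34.9447
G01 X191.3815 Y27.4818
G01 X187.8463 Y24.9075
M5
G0 X200.7880 Y81.5262
M3 S223
G01 X219.6408 Y63.3659 F2171
G01 X208.1952 Y39.8240
G01 X182.2687 Y43.4345
G01 X177.6907 Y69.2079
G01 X200.7880 Y81.5262
M5

viewBox `0 0 229.0676 121.9004` with mm width/height → 1 unit = 1 mm. Flip: y_m = 121.9004 − y_svg.

**Shape 1** — `<line>` line segment, stroke `#ff8800` → engrave (S223, F2171). Machine vertices: (67.1454,11.6061) → (75.1275,78.1853). Open path.

**Shape 2** — `<path>` cubic bezier, stroke `#ff8800` → engrave (S223, F2171). Control points (SVG): P0=(64.5092,88.8131), P1=(73.7586,104.9250), P2=(208.5494,100.9082), P3=(207.3425,97.1865); sampled at t=k/4. Machine vertices: (64.5092,33.0873) → (90.8987,24.4584) → (139.8470,21.4630) → (186.8347,22.1864) → (207.3425,24.7139). Open path.

**Shape 3** — `<path>` quadratic bezier, stroke `#ff8800` → engrave (S223, F2171). Control points (SVG): P0=(177.4356,57.3641), P1=(199.0085,96.7329), P2=(187.8463,96.9929); sampled at t=k/4. Machine vertices: (177.4356,64.5363) → (186.1761,47.2962) → (190.8247,34.9447) → (191.3815,27.4818) → (187.8463,24.9075). Open path.

**Shape 4** — `<path>` regular polygon, stroke `#ff8800` → engrave (S223, F2171). Machine vertices: (200.7880,81.5262) → (219.6408,63.3659) → (208.1952,39.8240) → (182.2687,43.4345) → (177.6907,69.2079) → (200.7880,81.5262). Closed: final G1 returns to the first vertex.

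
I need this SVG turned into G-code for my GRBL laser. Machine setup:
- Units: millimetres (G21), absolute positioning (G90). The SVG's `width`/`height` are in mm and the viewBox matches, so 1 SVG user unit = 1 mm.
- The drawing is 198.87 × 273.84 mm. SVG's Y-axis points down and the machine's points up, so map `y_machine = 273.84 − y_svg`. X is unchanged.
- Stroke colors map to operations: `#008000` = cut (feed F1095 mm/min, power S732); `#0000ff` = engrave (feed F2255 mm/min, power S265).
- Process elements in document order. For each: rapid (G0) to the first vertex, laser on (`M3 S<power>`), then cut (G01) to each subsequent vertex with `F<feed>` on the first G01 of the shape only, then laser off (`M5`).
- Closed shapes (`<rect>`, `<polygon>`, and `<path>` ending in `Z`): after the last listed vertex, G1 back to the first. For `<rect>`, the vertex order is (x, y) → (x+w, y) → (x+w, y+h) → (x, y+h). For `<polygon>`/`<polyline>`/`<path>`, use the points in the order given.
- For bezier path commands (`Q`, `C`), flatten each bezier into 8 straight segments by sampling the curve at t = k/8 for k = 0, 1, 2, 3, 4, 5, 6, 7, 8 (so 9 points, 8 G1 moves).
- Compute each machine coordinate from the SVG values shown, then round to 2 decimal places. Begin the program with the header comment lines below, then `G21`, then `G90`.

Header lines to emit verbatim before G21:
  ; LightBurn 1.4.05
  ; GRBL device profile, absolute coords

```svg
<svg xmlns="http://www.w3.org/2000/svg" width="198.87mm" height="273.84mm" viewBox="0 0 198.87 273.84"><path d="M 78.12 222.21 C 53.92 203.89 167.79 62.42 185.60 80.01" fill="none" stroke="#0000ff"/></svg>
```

1 u = 1 mm; y_m = 273.84 − y.

[1] `<path>` cubic bezier, #0000ff→engrave S265 F2255: (78.12,51.63) → (75.06,63.72) → (82.20,84.05) → (96.80,109.31) → (116.11,136.20) → (137.39,161.40) → (157.89,181.61) → (174.88,193.52) → (185.60,193.83)

; LightBurn 1.4.05
; GRBL device profile, absolute coords
G21
G90
G0 X78.12 Y51.63
M3 S265
G01 X75.06 Y63.72 F2255
G01 X82.20 Y84.05
G01 X96.80 Y109.31
G01 X116.11 Y136.20
G01 X137.39 Y161.40
G01 X157.89 Y181.61
G01 X174.88 Y193.52
G01 X185.60 Y193.83
M5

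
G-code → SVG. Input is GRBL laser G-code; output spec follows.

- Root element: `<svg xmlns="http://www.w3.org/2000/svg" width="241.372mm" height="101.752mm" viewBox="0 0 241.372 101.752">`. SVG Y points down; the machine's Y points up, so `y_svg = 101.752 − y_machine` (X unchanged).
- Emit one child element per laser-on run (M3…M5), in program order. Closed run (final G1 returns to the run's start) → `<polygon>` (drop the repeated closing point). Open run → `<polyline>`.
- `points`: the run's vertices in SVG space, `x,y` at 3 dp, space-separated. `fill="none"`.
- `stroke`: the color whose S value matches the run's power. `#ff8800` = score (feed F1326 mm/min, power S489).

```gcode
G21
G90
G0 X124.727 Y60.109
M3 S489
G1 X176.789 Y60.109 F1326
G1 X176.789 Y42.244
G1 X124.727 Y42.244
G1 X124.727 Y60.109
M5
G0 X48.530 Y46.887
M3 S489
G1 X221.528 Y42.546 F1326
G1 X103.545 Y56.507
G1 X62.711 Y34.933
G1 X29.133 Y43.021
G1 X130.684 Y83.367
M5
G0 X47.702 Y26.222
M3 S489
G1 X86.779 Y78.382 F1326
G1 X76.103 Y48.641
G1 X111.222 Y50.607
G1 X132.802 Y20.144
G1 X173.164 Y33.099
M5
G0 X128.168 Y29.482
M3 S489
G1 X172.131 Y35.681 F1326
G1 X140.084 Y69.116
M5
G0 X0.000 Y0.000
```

<svg xmlns="http://www.w3.org/2000/svg" width="241.372mm" height="101.752mm" viewBox="0 0 241.372 101.752">
  <polygon points="124.727,41.643 176.789,41.643 176.789,59.508 124.727,59.508" fill="none" stroke="#ff8800"/>
  <polyline points="48.530,54.865 221.528,59.206 103.545,45.245 62.711,66.819 29.133,58.731 130.684,18.385" fill="none" stroke="#ff8800"/>
  <polyline points="47.702,75.530 86.779,23.370 76.103,53.111 111.222,51.145 132.802,81.608 173.164,68.653" fill="none" stroke="#ff8800"/>
  <polyline points="128.168,72.270 172.131,66.071 140.084,32.636" fill="none" stroke="#ff8800"/>
</svg>

Each laser-on run becomes one SVG element. Flip Y back into SVG space with y_svg = 101.752 − y_machine. Every run uses S489, so all elements get stroke `#ff8800` (score).

Run 1: The run returns to its start, so emit a `<polygon>` with points (Y-flipped): 124.727,41.643 176.789,41.643 176.789,59.508 124.727,59.508.

Run 2: The run is open, so emit a `<polyline>` with points (Y-flipped): 48.530,54.865 221.528,59.206 103.545,45.245 62.711,66.819 29.133,58.731 130.684,18.385.

Run 3: The run is open, so emit a `<polyline>` with points (Y-flipped): 47.702,75.530 86.779,23.370 76.103,53.111 111.222,51.145 132.802,81.608 173.164,68.653.

Run 4: The run is open, so emit a `<polyline>` with points (Y-flipped): 128.168,72.270 172.131,66.071 140.084,32.636.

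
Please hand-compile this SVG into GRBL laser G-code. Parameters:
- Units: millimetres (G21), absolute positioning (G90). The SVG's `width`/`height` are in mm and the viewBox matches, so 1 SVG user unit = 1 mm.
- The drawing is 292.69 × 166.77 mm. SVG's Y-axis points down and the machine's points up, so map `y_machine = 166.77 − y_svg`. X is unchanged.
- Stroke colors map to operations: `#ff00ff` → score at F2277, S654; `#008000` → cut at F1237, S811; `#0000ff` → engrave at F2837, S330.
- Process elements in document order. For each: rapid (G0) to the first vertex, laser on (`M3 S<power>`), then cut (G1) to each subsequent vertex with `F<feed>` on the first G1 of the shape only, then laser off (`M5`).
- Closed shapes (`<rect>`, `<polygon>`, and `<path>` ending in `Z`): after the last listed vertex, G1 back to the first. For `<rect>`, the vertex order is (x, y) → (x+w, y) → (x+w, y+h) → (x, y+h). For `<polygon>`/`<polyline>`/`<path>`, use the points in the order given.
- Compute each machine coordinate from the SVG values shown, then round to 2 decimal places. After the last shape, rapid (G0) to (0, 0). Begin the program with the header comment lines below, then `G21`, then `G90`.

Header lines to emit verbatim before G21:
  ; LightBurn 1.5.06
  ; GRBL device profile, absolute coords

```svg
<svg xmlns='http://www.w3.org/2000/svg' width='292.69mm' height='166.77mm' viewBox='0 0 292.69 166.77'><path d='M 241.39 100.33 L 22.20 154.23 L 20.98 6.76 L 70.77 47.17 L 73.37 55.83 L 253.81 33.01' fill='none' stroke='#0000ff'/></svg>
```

; LightBurn 1.5.06
; GRBL device profile, absolute coords
G21
G90
G0 X241.39 Y66.44
M3 S330
G1 X22.20 Y12.54 F2837
G1 X20.98 Y160.01
G1 X70.77 Y119.60
G1 X73.37 Y110.94
G1 X253.81 Y133.76
M5
G0 X0.00 Y0.00

1 u = 1 mm; y_m = 166.77 − y.

[1] `<path>` open polyline, #0000ff→engrave S330 F2837: (241.39,66.44) → (22.20,12.54) → (20.98,160.01) → (70.77,119.60) → (73.37,110.94) → (253.81,133.76)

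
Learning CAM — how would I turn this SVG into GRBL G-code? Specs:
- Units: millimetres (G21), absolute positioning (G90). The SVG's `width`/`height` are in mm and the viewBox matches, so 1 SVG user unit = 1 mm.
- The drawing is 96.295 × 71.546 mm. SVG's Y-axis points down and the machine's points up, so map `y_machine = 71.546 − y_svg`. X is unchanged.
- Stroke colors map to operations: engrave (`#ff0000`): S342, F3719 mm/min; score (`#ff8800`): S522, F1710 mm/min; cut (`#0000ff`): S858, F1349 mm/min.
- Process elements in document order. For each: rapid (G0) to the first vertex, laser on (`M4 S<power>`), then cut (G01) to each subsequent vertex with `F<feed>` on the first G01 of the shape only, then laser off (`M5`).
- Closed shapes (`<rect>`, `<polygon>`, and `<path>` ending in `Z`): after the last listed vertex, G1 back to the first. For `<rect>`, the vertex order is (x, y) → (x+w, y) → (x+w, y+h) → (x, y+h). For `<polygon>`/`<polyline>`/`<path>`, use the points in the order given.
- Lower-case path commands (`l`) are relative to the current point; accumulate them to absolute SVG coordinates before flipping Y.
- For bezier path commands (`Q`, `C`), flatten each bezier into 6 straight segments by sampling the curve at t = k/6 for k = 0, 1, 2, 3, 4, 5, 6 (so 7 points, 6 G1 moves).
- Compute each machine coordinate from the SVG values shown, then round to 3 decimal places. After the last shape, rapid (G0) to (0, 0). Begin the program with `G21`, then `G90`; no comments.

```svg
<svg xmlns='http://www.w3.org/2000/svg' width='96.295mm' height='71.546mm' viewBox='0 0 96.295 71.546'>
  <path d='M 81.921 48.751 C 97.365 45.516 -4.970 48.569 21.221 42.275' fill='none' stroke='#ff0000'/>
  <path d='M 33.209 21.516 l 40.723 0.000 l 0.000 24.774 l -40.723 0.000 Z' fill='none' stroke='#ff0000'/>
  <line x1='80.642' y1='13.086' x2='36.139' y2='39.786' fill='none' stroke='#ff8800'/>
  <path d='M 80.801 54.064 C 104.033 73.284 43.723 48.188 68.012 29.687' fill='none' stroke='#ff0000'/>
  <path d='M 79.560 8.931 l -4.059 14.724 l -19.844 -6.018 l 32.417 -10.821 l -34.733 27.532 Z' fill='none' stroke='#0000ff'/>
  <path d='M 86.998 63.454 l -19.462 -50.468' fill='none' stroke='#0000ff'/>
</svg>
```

Since the viewBox matches the mm dimensions, user units are millimetres directly. The only transform is the Y-flip y_m = 71.546 − y_svg.

Shape 1 is a cubic bezier drawn with `<path>`. Its stroke #ff0000 means engrave at S342, F3719. After flipping Y the toolpath is (81.921,22.795) → (80.968,23.961) → (67.228,24.513) → (47.541,24.886) → (28.750,25.514) → (17.696,26.831) → (21.221,29.271).

Shape 2 is a rectangle drawn with `<path>`. Its stroke #ff0000 means engrave at S342, F3719. After flipping Y the toolpath is (33.209,50.030) → (73.932,50.030) → (73.932,25.256) → (33.209,25.256) → (33.209,50.030), returning to the start.

Shape 3 is a line segment drawn with `<line>`. Its stroke #ff8800 means score at S522, F1710. After flipping Y the toolpath is (80.642,58.460) → (36.139,31.760).

Shape 4 is a cubic bezier drawn with `<path>`. Its stroke #ff0000 means engrave at S342, F3719. After flipping Y the toolpath is (80.801,17.482) → (86.234,11.329) → (82.413,11.148) → (74.010,15.525) → (65.695,23.045) → (62.139,32.295) → (68.012,41.859).

Shape 5 is a closed polygon drawn with `<path>`. Its stroke #0000ff means cut at S858, F1349. After flipping Y the toolpath is (79.560,62.615) → (75.501,47.891) → (55.657,53.909) → (88.074,64.730) → (53.341,37.198) → (79.560,62.615), returning to the start.

Shape 6 is a line segment drawn with `<path>`. Its stroke #0000ff means cut at S858, F1349. After flipping Y the toolpath is (86.998,8.092) → (67.536,58.560).

G21
G90
G0 X81.921 Y22.795
M4 S342
G01 X80.968 Y23.961 F3719
G01 X67.228 Y24.513
G01 X47.541 Y24.886
G01 X28.750 Y25.514
G01 X17.696 Y26.831
G01 X21.221 Y29.271
M5
G0 X33.209 Y50.030
M4 S342
G01 X73.932 Y50.030 F3719
G01 X73.932 Y25.256
G01 X33.209 Y25.256
G01 X33.209 Y50.030
M5
G0 X80.642 Y58.460
M4 S522
G01 X36.139 Y31.760 F1710
M5
G0 X80.801 Y17.482
M4 S342
G01 X86.234 Y11.329 F3719
G01 X82.413 Y11.148
G01 X74.010 Y15.525
G01 X65.695 Y23.045
G01 X62.139 Y32.295
G01 X68.012 Y41.859
M5
G0 X79.560 Y62.615
M4 S858
G01 X75.501 Y47.891 F1349
G01 X55.657 Y53.909
G01 X88.074 Y64.730
G01 X53.341 Y37.198
G01 X79.560 Y62.615
M5
G0 X86.998 Y8.092
M4 S858
G01 X67.536 Y58.560 F1349
M5
G0 X0.000 Y0.000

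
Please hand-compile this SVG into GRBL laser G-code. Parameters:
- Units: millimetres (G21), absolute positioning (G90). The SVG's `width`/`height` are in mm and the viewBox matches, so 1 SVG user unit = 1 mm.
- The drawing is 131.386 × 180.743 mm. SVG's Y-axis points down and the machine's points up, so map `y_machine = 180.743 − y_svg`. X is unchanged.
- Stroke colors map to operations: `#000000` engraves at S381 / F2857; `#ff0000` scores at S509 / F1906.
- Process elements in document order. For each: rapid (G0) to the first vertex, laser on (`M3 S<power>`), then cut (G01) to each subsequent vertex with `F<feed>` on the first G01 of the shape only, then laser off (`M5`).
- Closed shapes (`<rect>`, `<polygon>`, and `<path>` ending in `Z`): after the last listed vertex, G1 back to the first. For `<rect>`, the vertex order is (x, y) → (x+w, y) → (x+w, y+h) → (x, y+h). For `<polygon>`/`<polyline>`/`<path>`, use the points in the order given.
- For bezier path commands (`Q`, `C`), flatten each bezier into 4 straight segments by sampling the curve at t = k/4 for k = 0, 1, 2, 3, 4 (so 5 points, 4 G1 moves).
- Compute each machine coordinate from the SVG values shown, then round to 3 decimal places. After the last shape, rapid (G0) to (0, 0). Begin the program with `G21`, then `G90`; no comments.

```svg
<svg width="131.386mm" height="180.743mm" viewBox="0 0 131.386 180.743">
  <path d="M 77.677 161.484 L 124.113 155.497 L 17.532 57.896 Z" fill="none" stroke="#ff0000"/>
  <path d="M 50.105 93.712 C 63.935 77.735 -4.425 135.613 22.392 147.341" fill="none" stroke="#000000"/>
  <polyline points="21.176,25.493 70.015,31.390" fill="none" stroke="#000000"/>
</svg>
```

G21
G90
G0 X77.677 Y19.259
M3 S509
G01 X124.113 Y25.246 F1906
G01 X17.532 Y122.847
G01 X77.677 Y19.259
M5
G0 X50.105 Y87.031
M3 S381
G01 X47.838 Y87.041 F2857
G01 X31.378 Y70.606
G01 X17.354 Y48.976
G01 X22.392 Y33.402
M5
G0 X21.176 Y155.250
M3 S381
G01 X70.015 Y149.353 F2857
M5
G0 X0.000 Y0.000

Since the viewBox matches the mm dimensions, user units are millimetres directly. The only transform is the Y-flip y_m = 180.743 − y_svg.

Shape 1 is a closed polygon drawn with `<path>`. Its stroke #ff0000 means score at S509, F1906. After flipping Y the toolpath is (77.677,19.259) → (124.113,25.246) → (17.532,122.847) → (77.677,19.259), returning to the start.

Shape 2 is a cubic bezier drawn with `<path>`. Its stroke #000000 means engrave at S381, F2857. After flipping Y the toolpath is (50.105,87.031) → (47.838,87.041) → (31.378,70.606) → (17.354,48.976) → (22.392,33.402).

Shape 3 is a line segment drawn with `<polyline>`. Its stroke #000000 means engrave at S381, F2857. After flipping Y the toolpath is (21.176,155.250) → (70.015,149.353).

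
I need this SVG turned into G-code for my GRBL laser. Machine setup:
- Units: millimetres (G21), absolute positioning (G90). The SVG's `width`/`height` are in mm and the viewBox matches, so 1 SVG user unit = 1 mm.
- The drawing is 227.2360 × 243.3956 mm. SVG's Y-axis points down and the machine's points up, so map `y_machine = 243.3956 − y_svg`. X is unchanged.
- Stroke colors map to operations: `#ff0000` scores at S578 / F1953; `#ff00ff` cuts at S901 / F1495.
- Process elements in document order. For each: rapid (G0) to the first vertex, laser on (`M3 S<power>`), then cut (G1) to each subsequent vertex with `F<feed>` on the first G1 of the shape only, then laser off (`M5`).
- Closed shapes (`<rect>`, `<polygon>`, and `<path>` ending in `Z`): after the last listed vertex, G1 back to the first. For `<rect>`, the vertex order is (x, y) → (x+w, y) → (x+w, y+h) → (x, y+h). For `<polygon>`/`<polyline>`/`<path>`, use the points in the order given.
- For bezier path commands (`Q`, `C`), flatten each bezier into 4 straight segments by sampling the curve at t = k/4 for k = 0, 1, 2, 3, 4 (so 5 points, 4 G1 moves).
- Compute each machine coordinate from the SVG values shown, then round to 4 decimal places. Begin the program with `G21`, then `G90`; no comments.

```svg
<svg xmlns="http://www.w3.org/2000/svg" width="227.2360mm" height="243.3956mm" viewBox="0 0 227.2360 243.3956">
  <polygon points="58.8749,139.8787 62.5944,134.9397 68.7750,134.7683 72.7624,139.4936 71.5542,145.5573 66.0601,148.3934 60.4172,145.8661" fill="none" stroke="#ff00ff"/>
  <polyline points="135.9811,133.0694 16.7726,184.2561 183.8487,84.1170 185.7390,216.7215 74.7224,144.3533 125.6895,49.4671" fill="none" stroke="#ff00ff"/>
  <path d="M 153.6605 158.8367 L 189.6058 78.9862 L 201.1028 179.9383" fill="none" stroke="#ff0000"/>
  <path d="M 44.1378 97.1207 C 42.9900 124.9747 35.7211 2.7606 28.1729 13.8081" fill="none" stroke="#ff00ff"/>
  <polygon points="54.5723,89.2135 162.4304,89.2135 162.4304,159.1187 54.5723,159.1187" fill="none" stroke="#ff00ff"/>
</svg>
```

G21
G90
G0 X58.8749 Y103.5169
M3 S901
G1 X62.5944 Y108.4559 F1495
G1 X68.7750 Y108.6273
G1 X72.7624 Y103.9020
G1 X71.5542 Y97.8383
G1 X66.0601 Y95.0022
G1 X60.4172 Y97.5295
G1 X58.8749 Y103.5169
M5
G0 X135.9811 Y110.3262
M3 S901
G1 X16.7726 Y59.1395 F1495
G1 X183.8487 Y159.2786
G1 X185.7390 Y26.6741
G1 X74.7224 Y99.0423
G1 X125.6895 Y193.9285
M5
G0 X153.6605 Y84.5589
M3 S578
G1 X189.6058 Y164.4094 F1953
G1 X201.1028 Y63.4573
M5
G0 X44.1378 Y146.2749
M3 S901
G1 X42.2205 Y149.0951 F1495
G1 X38.5555 Y181.6288
G1 X33.6904 Y217.3136
G1 X28.1729 Y229.5875
M5
G0 X54.5723 Y154.1821
M3 S901
G1 X162.4304 Y154.1821 F1495
G1 X162.4304 Y84.2769
G1 X54.5723 Y84.2769
G1 X54.5723 Y154.1821
M5

Since the viewBox matches the mm dimensions, user units are millimetres directly. The only transform is the Y-flip y_m = 243.3956 − y_svg.

Shape 1 is a regular polygon drawn with `<polygon>`. Its stroke #ff00ff means cut at S901, F1495. After flipping Y the toolpath is (58.8749,103.5169) → (62.5944,108.4559) → (68.7750,108.6273) → (72.7624,103.9020) → (71.5542,97.8383) → (66.0601,95.0022) → (60.4172,97.5295) → (58.8749,103.5169), returning to the start.

Shape 2 is a open polyline drawn with `<polyline>`. Its stroke #ff00ff means cut at S901, F1495. After flipping Y the toolpath is (135.9811,110.3262) → (16.7726,59.1395) → (183.8487,159.2786) → (185.7390,26.6741) → (74.7224,99.0423) → (125.6895,193.9285).

Shape 3 is a open polyline drawn with `<path>`. Its stroke #ff0000 means score at S578, F1953. After flipping Y the toolpath is (153.6605,84.5589) → (189.6058,164.4094) → (201.1028,63.4573).

Shape 4 is a cubic bezier drawn with `<path>`. Its stroke #ff00ff means cut at S901, F1495. After flipping Y the toolpath is (44.1378,146.2749) → (42.2205,149.0951) → (38.5555,181.6288) → (33.6904,217.3136) → (28.1729,229.5875).

Shape 5 is a rectangle drawn with `<polygon>`. Its stroke #ff00ff means cut at S901, F1495. After flipping Y the toolpath is (54.5723,154.1821) → (162.4304,154.1821) → (162.4304,84.2769) → (54.5723,84.2769) → (54.5723,154.1821), returning to the start.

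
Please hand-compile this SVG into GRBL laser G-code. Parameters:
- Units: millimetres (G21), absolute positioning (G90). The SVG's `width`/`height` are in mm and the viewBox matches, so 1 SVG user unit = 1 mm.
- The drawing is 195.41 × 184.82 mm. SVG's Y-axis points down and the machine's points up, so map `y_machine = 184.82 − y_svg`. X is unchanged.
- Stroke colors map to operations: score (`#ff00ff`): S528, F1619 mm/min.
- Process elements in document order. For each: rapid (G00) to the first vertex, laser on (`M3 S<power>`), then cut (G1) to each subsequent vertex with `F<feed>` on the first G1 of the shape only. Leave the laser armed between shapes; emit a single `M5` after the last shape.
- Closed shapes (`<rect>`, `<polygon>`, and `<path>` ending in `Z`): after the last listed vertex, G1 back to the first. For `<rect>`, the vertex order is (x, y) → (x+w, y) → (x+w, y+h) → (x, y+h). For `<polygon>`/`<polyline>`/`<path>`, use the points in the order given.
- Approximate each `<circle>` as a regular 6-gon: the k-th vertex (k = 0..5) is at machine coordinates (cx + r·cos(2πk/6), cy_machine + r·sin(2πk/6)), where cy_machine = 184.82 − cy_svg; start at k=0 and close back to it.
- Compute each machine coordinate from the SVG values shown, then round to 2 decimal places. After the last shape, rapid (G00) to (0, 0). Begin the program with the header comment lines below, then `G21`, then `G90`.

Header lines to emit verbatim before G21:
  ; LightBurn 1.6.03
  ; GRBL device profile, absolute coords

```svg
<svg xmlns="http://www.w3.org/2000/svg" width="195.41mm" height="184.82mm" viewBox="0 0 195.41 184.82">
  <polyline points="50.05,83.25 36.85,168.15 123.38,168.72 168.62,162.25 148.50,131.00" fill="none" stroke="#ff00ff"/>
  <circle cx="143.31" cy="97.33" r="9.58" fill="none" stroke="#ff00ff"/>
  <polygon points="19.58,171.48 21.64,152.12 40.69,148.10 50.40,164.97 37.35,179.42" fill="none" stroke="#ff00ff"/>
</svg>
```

1 u = 1 mm; y_m = 184.82 − y.

[1] `<polyline>` open polyline, #ff00ff→score S528 F1619: (50.05,101.57) → (36.85,16.67) → (123.38,16.10) → (168.62,22.57) → (148.50,53.82)

[2] `<circle>` circle, #ff00ff→score S528 F1619: (152.89,87.49) → (148.10,95.79) → (138.52,95.79) → (133.73,87.49) → (138.52,79.19) → (148.10,79.19) → (152.89,87.49) (closed)

[3] `<polygon>` regular polygon, #ff00ff→score S528 F1619: (19.58,13.34) → (21.64,32.70) → (40.69,36.72) → (50.40,19.85) → (37.35,5.40) → (19.58,13.34) (closed)

; LightBurn 1.6.03
; GRBL device profile, absolute coords
G21
G90
G00 X50.05 Y101.57
M3 S528
G1 X36.85 Y16.67 F1619
G1 X123.38 Y16.10
G1 X168.62 Y22.57
G1 X148.50 Y53.82
G00 X152.89 Y87.49
M3 S528
G1 X148.10 Y95.79 F1619
G1 X138.52 Y95.79
G1 X133.73 Y87.49
G1 X138.52 Y79.19
G1 X148.10 Y79.19
G1 X152.89 Y87.49
G00 X19.58 Y13.34
M3 S528
G1 X21.64 Y32.70 F1619
G1 X40.69 Y36.72
G1 X50.40 Y19.85
G1 X37.35 Y5.40
G1 X19.58 Y13.34
M5
G00 X0.00 Y0.00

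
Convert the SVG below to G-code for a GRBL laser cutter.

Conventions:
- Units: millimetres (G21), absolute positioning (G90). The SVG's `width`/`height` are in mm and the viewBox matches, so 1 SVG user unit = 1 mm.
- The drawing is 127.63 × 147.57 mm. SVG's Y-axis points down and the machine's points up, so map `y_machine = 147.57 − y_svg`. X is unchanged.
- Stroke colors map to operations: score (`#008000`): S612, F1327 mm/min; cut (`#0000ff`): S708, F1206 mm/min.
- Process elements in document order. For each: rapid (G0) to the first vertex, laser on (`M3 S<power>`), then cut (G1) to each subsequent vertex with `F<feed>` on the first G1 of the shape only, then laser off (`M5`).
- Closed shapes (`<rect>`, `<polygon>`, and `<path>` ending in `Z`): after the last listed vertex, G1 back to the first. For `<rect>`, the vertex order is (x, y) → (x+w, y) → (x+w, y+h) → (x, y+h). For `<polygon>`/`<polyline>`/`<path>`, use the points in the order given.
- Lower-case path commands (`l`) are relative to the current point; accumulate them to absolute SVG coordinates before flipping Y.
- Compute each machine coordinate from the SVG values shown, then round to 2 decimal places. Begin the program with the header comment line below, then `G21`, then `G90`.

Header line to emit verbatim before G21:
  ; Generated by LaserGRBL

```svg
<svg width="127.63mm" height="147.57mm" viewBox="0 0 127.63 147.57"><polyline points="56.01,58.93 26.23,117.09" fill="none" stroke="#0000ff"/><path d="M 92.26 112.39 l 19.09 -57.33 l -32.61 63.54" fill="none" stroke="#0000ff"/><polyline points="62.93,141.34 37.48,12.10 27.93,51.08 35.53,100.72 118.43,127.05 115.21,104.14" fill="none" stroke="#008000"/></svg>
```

; Generated by LaserGRBL
G21
G90
G0 X56.01 Y88.64
M3 S708
G1 X26.23 Y30.48 F1206
M5
G0 X92.26 Y35.18
M3 S708
G1 X111.35 Y92.51 F1206
G1 X78.74 Y28.97
M5
G0 X62.93 Y6.23
M3 S612
G1 X37.48 Y135.47 F1327
G1 X27.93 Y96.49
G1 X35.53 Y46.85
G1 X118.43 Y20.52
G1 X115.21 Y43.43
M5

viewBox `0 0 127.63 147.57` with mm width/height → 1 unit = 1 mm. Flip: y_m = 147.57 − y_svg.

**Shape 1** — `<polyline>` line segment, stroke `#0000ff` → cut (S708, F1206). Machine vertices: (56.01,88.64) → (26.23,30.48). Open path.

**Shape 2** — `<path>` open polyline, stroke `#0000ff` → cut (S708, F1206). Machine vertices: (92.26,35.18) → (111.35,92.51) → (78.74,28.97). Open path.

**Shape 3** — `<polyline>` open polyline, stroke `#008000` → score (S612, F1327). Machine vertices: (62.93,6.23) → (37.48,135.47) → (27.93,96.49) → (35.53,46.85) → (118.43,20.52) → (115.21,43.43). Open path.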